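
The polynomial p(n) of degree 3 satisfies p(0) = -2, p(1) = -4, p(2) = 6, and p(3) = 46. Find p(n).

Write p(n) = an^3 + bn^2 + cn + d. Substituting each data point gives a linear system:
  d = -2
  a + b + c + d = -4
  8a + 4b + 2c + d = 6
  27a + 9b + 3c + d = 46
Solving the system yields a = 3, b = -3, c = -2, d = -2.
So p(n) = 3n³ - 3n² - 2n - 2.
Check: p(3) = 46. ✓

p(n) = 3n^3 - 3n^2 - 2n - 2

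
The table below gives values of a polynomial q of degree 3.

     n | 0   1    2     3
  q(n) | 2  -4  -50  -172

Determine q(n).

Using the Lagrange interpolation formula with nodes 0, 1, 2, 3:
  L_0(n) = (n - 1)(n - 2)(n - 3) / -6
  L_1(n) = n(n - 2)(n - 3) / 2
  L_2(n) = n(n - 1)(n - 3) / -2
  L_3(n) = n(n - 1)(n - 2) / 6
Then q(n) = 2·L_0(n) - 4·L_1(n) - 50·L_2(n) - 172·L_3(n).
Expanding and collecting terms gives q(n) = -6n^3 - 2n^2 + 2n + 2.
Check: q(2) = -50. ✓

q(n) = -6n^3 - 2n^2 + 2n + 2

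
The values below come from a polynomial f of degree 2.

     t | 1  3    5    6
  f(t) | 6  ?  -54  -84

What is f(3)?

The 3 known points determine the degree-2 polynomial uniquely.
Write f(t) = at^2 + bt + c. Substituting each data point gives a linear system:
  a + b + c = 6
  25a + 5b + c = -54
  36a + 6b + c = -84
Solving the system yields a = -3, b = 3, c = 6.
So f(t) = -3t^2 + 3t + 6.
Then f(3) = -12.

-12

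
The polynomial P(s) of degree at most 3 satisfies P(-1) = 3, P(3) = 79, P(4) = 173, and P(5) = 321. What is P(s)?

P(s) = 2s^3 + 3s^2 - s + 1

Write P(s) = as^3 + bs^2 + cs + d. Substituting each data point gives a linear system:
  -a + b - c + d = 3
  27a + 9b + 3c + d = 79
  64a + 16b + 4c + d = 173
  125a + 25b + 5c + d = 321
Solving the system yields a = 2, b = 3, c = -1, d = 1.
So P(s) = 2s^3 + 3s^2 - s + 1.
Check: P(3) = 79. ✓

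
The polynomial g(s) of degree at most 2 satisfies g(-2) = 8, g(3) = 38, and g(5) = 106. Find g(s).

Write g(s) = as^2 + bs + c. Substituting each data point gives a linear system:
  4a - 2b + c = 8
  9a + 3b + c = 38
  25a + 5b + c = 106
Solving the system yields a = 4, b = 2, c = -4.
So g(s) = 4s² + 2s - 4.
Check: g(3) = 38. ✓

g(s) = 4s^2 + 2s - 4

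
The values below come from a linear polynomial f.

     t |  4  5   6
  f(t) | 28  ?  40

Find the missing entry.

The 2 known points determine the degree-1 polynomial uniquely.
Write f(t) = at + b. Substituting each data point gives a linear system:
  4a + b = 28
  6a + b = 40
Solving the system yields a = 6, b = 4.
So f(t) = 6t + 4.
Then f(5) = 34.

34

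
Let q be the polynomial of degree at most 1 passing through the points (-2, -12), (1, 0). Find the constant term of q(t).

-4

Write q(t) = at + b. Substituting each data point gives a linear system:
  -2a + b = -12
  a + b = 0
Solving the system yields a = 4, b = -4.
So q(t) = 4t - 4.
The constant term is -4.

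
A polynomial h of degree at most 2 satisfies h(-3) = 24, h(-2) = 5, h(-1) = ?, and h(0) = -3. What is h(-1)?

-4

The 3 known points determine the degree-2 polynomial uniquely.
Write h(u) = au^2 + bu + c. Substituting each data point gives a linear system:
  9a - 3b + c = 24
  4a - 2b + c = 5
  c = -3
Solving the system yields a = 5, b = 6, c = -3.
So h(u) = 5u² + 6u - 3.
Then h(-1) = -4.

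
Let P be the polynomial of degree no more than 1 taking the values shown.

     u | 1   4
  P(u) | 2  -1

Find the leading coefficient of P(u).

Write P(u) = au + b. Substituting each data point gives a linear system:
  a + b = 2
  4a + b = -1
Solving the system yields a = -1, b = 3.
So P(u) = -u + 3.
The leading coefficient is -1.

-1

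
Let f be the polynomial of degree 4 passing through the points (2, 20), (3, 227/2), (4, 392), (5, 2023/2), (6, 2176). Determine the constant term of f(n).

Write f(n) = an^4 + bn^3 + cn^2 + dn + e. Substituting each data point gives a linear system:
  16a + 8b + 4c + 2d + e = 20
  81a + 27b + 9c + 3d + e = 227/2
  256a + 64b + 16c + 4d + e = 392
  625a + 125b + 25c + 5d + e = 2023/2
  1296a + 216b + 36c + 6d + e = 2176
Solving the system yields a = 2, b = -2, c = 1/2, d = -1, e = 4.
So f(n) = 2n⁴ - 2n³ + (1/2)n² - n + 4.
The constant term is 4.

4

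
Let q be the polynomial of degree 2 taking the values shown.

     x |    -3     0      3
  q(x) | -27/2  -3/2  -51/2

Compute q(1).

-11/2

Using the Lagrange interpolation formula with nodes -3, 0, 3:
  L_0(x) = x(x - 3) / 18
  L_1(x) = (x + 3)(x - 3) / -9
  L_2(x) = (x + 3)x / 18
Then q(x) = -27/2·L_0(x) - 3/2·L_1(x) - 51/2·L_2(x).
Expanding and collecting terms gives q(x) = -2x² - 2x - 3/2.
Evaluating at x = 1: q(1) = -11/2.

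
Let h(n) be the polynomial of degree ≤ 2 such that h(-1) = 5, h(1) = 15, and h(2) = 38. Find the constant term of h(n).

Write h(n) = an^2 + bn + c. Substituting each data point gives a linear system:
  a - b + c = 5
  a + b + c = 15
  4a + 2b + c = 38
Solving the system yields a = 6, b = 5, c = 4.
So h(n) = 6n² + 5n + 4.
The constant term is 4.

4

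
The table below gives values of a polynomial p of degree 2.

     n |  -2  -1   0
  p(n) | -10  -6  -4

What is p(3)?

Forward differences of the values at n = -2, -1, 0:
  p  : -10  -6  -4
  Δ  : 4  2
  Δ^2: -2
The second differences are constant, confirming degree 2.
Interpolating (Newton forward form) and evaluating at n = 3 gives p(3) = -10.

-10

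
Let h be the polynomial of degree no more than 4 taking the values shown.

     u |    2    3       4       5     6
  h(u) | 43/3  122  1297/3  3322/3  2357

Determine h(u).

Using the Lagrange interpolation formula with nodes 2, 3, 4, 5, 6:
  L_0(u) = (u - 3)(u - 4)(u - 5)(u - 6) / 24
  L_1(u) = (u - 2)(u - 4)(u - 5)(u - 6) / -6
  L_2(u) = (u - 2)(u - 3)(u - 5)(u - 6) / 4
  L_3(u) = (u - 2)(u - 3)(u - 4)(u - 6) / -6
  L_4(u) = (u - 2)(u - 3)(u - 4)(u - 5) / 24
Then h(u) = 43/3·L_0(u) + 122·L_1(u) + 1297/3·L_2(u) + 3322/3·L_3(u) + 2357·L_4(u).
Expanding and collecting terms gives h(u) = 2u^4 - u^3 + (1/3)u^2 - 5u - 1.
Check: h(2) = 43/3. ✓

h(u) = 2u^4 - u^3 + (1/3)u^2 - 5u - 1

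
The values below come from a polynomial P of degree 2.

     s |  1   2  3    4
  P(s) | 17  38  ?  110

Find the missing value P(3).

69

On equispaced nodes a degree-2 polynomial has vanishing third forward difference, so
  - P(1) + 3·P(2) - 3·P(3) + P(4) = 0.
Substituting the known values and solving for P(3):
  -3·P(3) = -207
  P(3) = 69.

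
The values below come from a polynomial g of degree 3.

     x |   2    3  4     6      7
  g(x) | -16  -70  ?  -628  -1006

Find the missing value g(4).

The 4 known points determine the degree-3 polynomial uniquely.
Write g(x) = ax^3 + bx^2 + cx + d. Substituting each data point gives a linear system:
  8a + 4b + 2c + d = -16
  27a + 9b + 3c + d = -70
  216a + 36b + 6c + d = -628
  343a + 49b + 7c + d = -1006
Solving the system yields a = -3, b = 0, c = 3, d = 2.
So g(x) = -3x³ + 3x + 2.
Then g(4) = -178.

-178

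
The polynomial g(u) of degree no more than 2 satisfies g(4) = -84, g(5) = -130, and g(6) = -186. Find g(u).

g(u) = -5u^2 - u

Using the Lagrange interpolation formula with nodes 4, 5, 6:
  L_0(u) = (u - 5)(u - 6) / 2
  L_1(u) = (u - 4)(u - 6) / -1
  L_2(u) = (u - 4)(u - 5) / 2
Then g(u) = -84·L_0(u) - 130·L_1(u) - 186·L_2(u).
Expanding and collecting terms gives g(u) = -5u^2 - u.
Check: g(4) = -84. ✓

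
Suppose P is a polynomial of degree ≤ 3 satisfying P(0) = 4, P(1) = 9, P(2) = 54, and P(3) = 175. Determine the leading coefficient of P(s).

Write P(s) = as^3 + bs^2 + cs + d. Substituting each data point gives a linear system:
  d = 4
  a + b + c + d = 9
  8a + 4b + 2c + d = 54
  27a + 9b + 3c + d = 175
Solving the system yields a = 6, b = 2, c = -3, d = 4.
So P(s) = 6s³ + 2s² - 3s + 4.
The leading coefficient is 6.

6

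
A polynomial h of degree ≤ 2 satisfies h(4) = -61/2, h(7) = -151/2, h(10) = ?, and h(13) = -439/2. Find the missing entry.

-277/2

On equispaced nodes a degree-2 polynomial has vanishing third forward difference, so
  - h(4) + 3·h(7) - 3·h(10) + h(13) = 0.
Substituting the known values and solving for h(10):
  -3·h(10) = 831/2
  h(10) = -277/2.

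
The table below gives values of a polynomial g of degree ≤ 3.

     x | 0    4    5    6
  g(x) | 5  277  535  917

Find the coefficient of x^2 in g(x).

2

Write g(x) = ax^3 + bx^2 + cx + d. Substituting each data point gives a linear system:
  d = 5
  64a + 16b + 4c + d = 277
  125a + 25b + 5c + d = 535
  216a + 36b + 6c + d = 917
Solving the system yields a = 4, b = 2, c = -4, d = 5.
So g(x) = 4x^3 + 2x^2 - 4x + 5.
The coefficient of x^2 is 2.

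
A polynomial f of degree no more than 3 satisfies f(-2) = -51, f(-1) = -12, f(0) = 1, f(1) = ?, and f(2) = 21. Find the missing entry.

6

The 4 known points determine the degree-3 polynomial uniquely.
Write f(u) = au^3 + bu^2 + cu + d. Substituting each data point gives a linear system:
  -8a + 4b - 2c + d = -51
  -a + b - c + d = -12
  d = 1
  8a + 4b + 2c + d = 21
Solving the system yields a = 3, b = -4, c = 6, d = 1.
So f(u) = 3u^3 - 4u^2 + 6u + 1.
Then f(1) = 6.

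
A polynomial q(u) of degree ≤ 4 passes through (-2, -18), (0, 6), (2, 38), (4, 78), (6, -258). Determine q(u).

q(u) = -u^4 + 4u^3 + 5u^2 - 2u + 6

Write q(u) = au^4 + bu^3 + cu^2 + du + e. Substituting each data point gives a linear system:
  16a - 8b + 4c - 2d + e = -18
  e = 6
  16a + 8b + 4c + 2d + e = 38
  256a + 64b + 16c + 4d + e = 78
  1296a + 216b + 36c + 6d + e = -258
Solving the system yields a = -1, b = 4, c = 5, d = -2, e = 6.
So q(u) = -u^4 + 4u^3 + 5u^2 - 2u + 6.
Check: q(2) = 38. ✓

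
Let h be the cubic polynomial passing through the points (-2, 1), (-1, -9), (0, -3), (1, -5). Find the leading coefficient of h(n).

-4

Write h(n) = an^3 + bn^2 + cn + d. Substituting each data point gives a linear system:
  -8a + 4b - 2c + d = 1
  -a + b - c + d = -9
  d = -3
  a + b + c + d = -5
Solving the system yields a = -4, b = -4, c = 6, d = -3.
So h(n) = -4n³ - 4n² + 6n - 3.
The leading coefficient is -4.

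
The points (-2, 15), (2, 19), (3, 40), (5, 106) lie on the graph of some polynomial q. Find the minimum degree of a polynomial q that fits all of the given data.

Divided differences on the nodes -2, 2, 3, 5:
  order 0: 15  19  40  106
  order 1: 1  21  33
  order 2: 4  4
  order 3: 0
The order-2 divided differences are all 4 (nonzero) and every higher order vanishes, so the data lies on a polynomial of degree exactly 2.

2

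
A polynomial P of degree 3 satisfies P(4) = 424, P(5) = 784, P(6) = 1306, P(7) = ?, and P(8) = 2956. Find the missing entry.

The 4 known points determine the degree-3 polynomial uniquely.
Write P(u) = au^3 + bu^2 + cu + d. Substituting each data point gives a linear system:
  64a + 16b + 4c + d = 424
  125a + 25b + 5c + d = 784
  216a + 36b + 6c + d = 1306
  512a + 64b + 8c + d = 2956
Solving the system yields a = 5, b = 6, c = 1, d = 4.
So P(u) = 5u^3 + 6u^2 + u + 4.
Then P(7) = 2020.

2020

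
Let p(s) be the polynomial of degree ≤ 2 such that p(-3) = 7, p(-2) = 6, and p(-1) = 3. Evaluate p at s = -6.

Forward differences of the values at s = -3, -2, -1:
  p  : 7  6  3
  Δ  : -1  -3
  Δ^2: -2
The second differences are constant, confirming degree 2.
Interpolating (Newton forward form) and evaluating at s = -6 gives p(-6) = -2.

-2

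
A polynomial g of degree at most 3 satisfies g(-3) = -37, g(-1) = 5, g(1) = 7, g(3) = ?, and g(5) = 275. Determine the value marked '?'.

65

The 4 known points determine the degree-3 polynomial uniquely.
Write g(t) = at^3 + bt^2 + ct + d. Substituting each data point gives a linear system:
  -27a + 9b - 3c + d = -37
  -a + b - c + d = 5
  a + b + c + d = 7
  125a + 25b + 5c + d = 275
Solving the system yields a = 2, b = 1, c = -1, d = 5.
So g(t) = 2t^3 + t^2 - t + 5.
Then g(3) = 65.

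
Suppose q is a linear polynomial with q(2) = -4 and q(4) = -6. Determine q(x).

q(x) = -x - 2

Write q(x) = ax + b. Substituting each data point gives a linear system:
  2a + b = -4
  4a + b = -6
Solving the system yields a = -1, b = -2.
So q(x) = -x - 2.
Check: q(2) = -4. ✓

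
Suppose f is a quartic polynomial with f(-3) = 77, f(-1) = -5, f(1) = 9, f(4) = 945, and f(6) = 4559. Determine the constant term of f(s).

Write f(s) = as^4 + bs^3 + cs^2 + ds + e. Substituting each data point gives a linear system:
  81a - 27b + 9c - 3d + e = 77
  a - b + c - d + e = -5
  a + b + c + d + e = 9
  256a + 64b + 16c + 4d + e = 945
  1296a + 216b + 36c + 6d + e = 4559
Solving the system yields a = 3, b = 4, c = -6, d = 3, e = 5.
So f(s) = 3s^4 + 4s^3 - 6s^2 + 3s + 5.
The constant term is 5.

5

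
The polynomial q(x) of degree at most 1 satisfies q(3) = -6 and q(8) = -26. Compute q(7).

-22

Using the Lagrange interpolation formula with nodes 3, 8:
  L_0(x) = (x - 8) / -5
  L_1(x) = (x - 3) / 5
Then q(x) = -6·L_0(x) - 26·L_1(x).
Expanding and collecting terms gives q(x) = -4x + 6.
Evaluating at x = 7: q(7) = -22.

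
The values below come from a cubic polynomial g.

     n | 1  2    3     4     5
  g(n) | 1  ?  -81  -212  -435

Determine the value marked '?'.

-18

On equispaced nodes a degree-3 polynomial has vanishing fourth forward difference, so
  g(1) - 4·g(2) + 6·g(3) - 4·g(4) + g(5) = 0.
Substituting the known values and solving for g(2):
  -4·g(2) = 72
  g(2) = -18.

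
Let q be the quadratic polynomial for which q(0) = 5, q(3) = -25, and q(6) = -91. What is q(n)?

Write q(n) = an^2 + bn + c. Substituting each data point gives a linear system:
  c = 5
  9a + 3b + c = -25
  36a + 6b + c = -91
Solving the system yields a = -2, b = -4, c = 5.
So q(n) = -2n² - 4n + 5.
Check: q(3) = -25. ✓

q(n) = -2n^2 - 4n + 5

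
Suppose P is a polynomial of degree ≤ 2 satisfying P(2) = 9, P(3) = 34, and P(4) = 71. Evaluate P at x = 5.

120

Using the Lagrange interpolation formula with nodes 2, 3, 4:
  L_0(x) = (x - 3)(x - 4) / 2
  L_1(x) = (x - 2)(x - 4) / -1
  L_2(x) = (x - 2)(x - 3) / 2
Then P(x) = 9·L_0(x) + 34·L_1(x) + 71·L_2(x).
Expanding and collecting terms gives P(x) = 6x^2 - 5x - 5.
Evaluating at x = 5: P(5) = 120.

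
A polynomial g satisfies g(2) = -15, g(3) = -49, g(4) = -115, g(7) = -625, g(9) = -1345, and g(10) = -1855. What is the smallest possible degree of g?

Divided differences on the nodes 2, 3, 4, 7, 9, 10:
  order 0: -15  -49  -115  -625  -1345  -1855
  order 1: -34  -66  -170  -360  -510
  order 2: -16  -26  -38  -50
  order 3: -2  -2  -2
  order 4: 0  0
  order 5: 0
The order-3 divided differences are all -2 (nonzero) and every higher order vanishes, so the data lies on a polynomial of degree exactly 3.

3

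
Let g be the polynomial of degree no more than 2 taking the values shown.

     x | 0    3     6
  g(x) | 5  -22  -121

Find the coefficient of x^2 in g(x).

Write g(x) = ax^2 + bx + c. Substituting each data point gives a linear system:
  c = 5
  9a + 3b + c = -22
  36a + 6b + c = -121
Solving the system yields a = -4, b = 3, c = 5.
So g(x) = -4x² + 3x + 5.
The leading coefficient is -4.

-4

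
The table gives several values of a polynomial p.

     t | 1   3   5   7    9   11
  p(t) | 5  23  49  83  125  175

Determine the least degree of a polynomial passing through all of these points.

2

Forward differences of the values at t = 1, 3, 5, 7, 9, 11:
  p  : 5  23  49  83  125  175
  Δ  : 18  26  34  42  50
  Δ^2: 8  8  8  8
  Δ^3: 0  0  0
  Δ^4: 0  0
  Δ^5: 0
The second differences are constant (8) and nonzero, while all higher differences vanish, so the minimal degree is 2.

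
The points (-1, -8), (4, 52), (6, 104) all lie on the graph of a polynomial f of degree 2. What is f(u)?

Write f(u) = au^2 + bu + c. Substituting each data point gives a linear system:
  a - b + c = -8
  16a + 4b + c = 52
  36a + 6b + c = 104
Solving the system yields a = 2, b = 6, c = -4.
So f(u) = 2u^2 + 6u - 4.
Check: f(4) = 52. ✓

f(u) = 2u^2 + 6u - 4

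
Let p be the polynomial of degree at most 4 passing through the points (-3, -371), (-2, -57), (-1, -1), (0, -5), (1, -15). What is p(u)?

p(u) = -6u^4 - 3u^3 + 3u^2 - 4u - 5

Write p(u) = au^4 + bu^3 + cu^2 + du + e. Substituting each data point gives a linear system:
  81a - 27b + 9c - 3d + e = -371
  16a - 8b + 4c - 2d + e = -57
  a - b + c - d + e = -1
  e = -5
  a + b + c + d + e = -15
Solving the system yields a = -6, b = -3, c = 3, d = -4, e = -5.
So p(u) = -6u⁴ - 3u³ + 3u² - 4u - 5.
Check: p(0) = -5. ✓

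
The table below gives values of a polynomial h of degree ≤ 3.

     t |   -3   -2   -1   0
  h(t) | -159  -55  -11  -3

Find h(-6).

Forward differences of the values at t = -3, -2, -1, 0:
  h  : -159  -55  -11  -3
  Δ  : 104  44  8
  Δ^2: -60  -36
  Δ^3: 24
The third differences are constant, confirming degree 3.
Interpolating (Newton forward form) and evaluating at t = -6 gives h(-6) = -1071.

-1071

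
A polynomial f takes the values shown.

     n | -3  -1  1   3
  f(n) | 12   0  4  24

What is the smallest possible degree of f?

2

Forward differences of the values at n = -3, -1, 1, 3:
  f  : 12  0  4  24
  Δ  : -12  4  20
  Δ^2: 16  16
  Δ^3: 0
The second differences are constant (16) and nonzero, while all higher differences vanish, so the minimal degree is 2.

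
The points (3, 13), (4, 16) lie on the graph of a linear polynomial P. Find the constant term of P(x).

Write P(x) = ax + b. Substituting each data point gives a linear system:
  3a + b = 13
  4a + b = 16
Solving the system yields a = 3, b = 4.
So P(x) = 3x + 4.
The constant term is 4.

4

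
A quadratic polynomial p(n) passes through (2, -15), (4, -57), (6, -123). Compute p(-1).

Using the Lagrange interpolation formula with nodes 2, 4, 6:
  L_0(n) = (n - 4)(n - 6) / 8
  L_1(n) = (n - 2)(n - 6) / -4
  L_2(n) = (n - 2)(n - 4) / 8
Then p(n) = -15·L_0(n) - 57·L_1(n) - 123·L_2(n).
Expanding and collecting terms gives p(n) = -3n^2 - 3n + 3.
Evaluating at n = -1: p(-1) = 3.

3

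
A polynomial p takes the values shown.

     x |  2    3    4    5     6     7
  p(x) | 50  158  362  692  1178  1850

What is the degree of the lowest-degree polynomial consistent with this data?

3

Forward differences of the values at x = 2, 3, 4, 5, 6, 7:
  p  : 50  158  362  692  1178  1850
  Δ  : 108  204  330  486  672
  Δ^2: 96  126  156  186
  Δ^3: 30  30  30
  Δ^4: 0  0
  Δ^5: 0
The third differences are constant (30) and nonzero, while all higher differences vanish, so the minimal degree is 3.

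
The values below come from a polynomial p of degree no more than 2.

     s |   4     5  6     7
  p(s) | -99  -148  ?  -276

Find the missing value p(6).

On equispaced nodes a degree-2 polynomial has vanishing third forward difference, so
  - p(4) + 3·p(5) - 3·p(6) + p(7) = 0.
Substituting the known values and solving for p(6):
  -3·p(6) = 621
  p(6) = -207.

-207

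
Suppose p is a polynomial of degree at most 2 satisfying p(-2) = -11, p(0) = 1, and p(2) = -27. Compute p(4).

-95

Forward differences of the values at x = -2, 0, 2:
  p  : -11  1  -27
  Δ  : 12  -28
  Δ^2: -40
The second differences are constant, confirming degree 2.
Interpolating (Newton forward form) and evaluating at x = 4 gives p(4) = -95.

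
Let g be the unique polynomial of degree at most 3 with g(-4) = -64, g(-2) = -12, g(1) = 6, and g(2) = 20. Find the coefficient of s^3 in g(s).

1

Write g(s) = as^3 + bs^2 + cs + d. Substituting each data point gives a linear system:
  -64a + 16b - 4c + d = -64
  -8a + 4b - 2c + d = -12
  a + b + c + d = 6
  8a + 4b + 2c + d = 20
Solving the system yields a = 1, b = 1, c = 4, d = 0.
So g(s) = s³ + s² + 4s.
The leading coefficient is 1.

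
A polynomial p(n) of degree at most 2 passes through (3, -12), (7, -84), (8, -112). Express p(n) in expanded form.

Write p(n) = an^2 + bn + c. Substituting each data point gives a linear system:
  9a + 3b + c = -12
  49a + 7b + c = -84
  64a + 8b + c = -112
Solving the system yields a = -2, b = 2, c = 0.
So p(n) = -2n^2 + 2n.
Check: p(3) = -12. ✓

p(n) = -2n^2 + 2n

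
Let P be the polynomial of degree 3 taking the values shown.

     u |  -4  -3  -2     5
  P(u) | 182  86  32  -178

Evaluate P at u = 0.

Write P(u) = au^3 + bu^2 + cu + d. Substituting each data point gives a linear system:
  -64a + 16b - 4c + d = 182
  -27a + 9b - 3c + d = 86
  -8a + 4b - 2c + d = 32
  125a + 25b + 5c + d = -178
Solving the system yields a = -2, b = 3, c = -1, d = 2.
So P(u) = -2u³ + 3u² - u + 2.
Then P(0) = 2.

2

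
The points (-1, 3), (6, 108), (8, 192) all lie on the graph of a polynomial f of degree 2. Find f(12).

432

Write f(x) = ax^2 + bx + c. Substituting each data point gives a linear system:
  a - b + c = 3
  36a + 6b + c = 108
  64a + 8b + c = 192
Solving the system yields a = 3, b = 0, c = 0.
So f(x) = 3x^2.
Then f(12) = 432.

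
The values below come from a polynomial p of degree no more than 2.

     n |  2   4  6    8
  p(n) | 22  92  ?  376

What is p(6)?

210

The 3 known points determine the degree-2 polynomial uniquely.
Write p(n) = an^2 + bn + c. Substituting each data point gives a linear system:
  4a + 2b + c = 22
  16a + 4b + c = 92
  64a + 8b + c = 376
Solving the system yields a = 6, b = -1, c = 0.
So p(n) = 6n² - n.
Then p(6) = 210.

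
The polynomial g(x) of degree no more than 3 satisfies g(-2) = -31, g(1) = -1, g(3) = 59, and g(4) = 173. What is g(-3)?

Using the Lagrange interpolation formula with nodes -2, 1, 3, 4:
  L_0(x) = (x - 1)(x - 3)(x - 4) / -90
  L_1(x) = (x + 2)(x - 3)(x - 4) / 18
  L_2(x) = (x + 2)(x - 1)(x - 4) / -10
  L_3(x) = (x + 2)(x - 1)(x - 3) / 18
Then g(x) = -31·L_0(x) - 1·L_1(x) + 59·L_2(x) + 173·L_3(x).
Expanding and collecting terms gives g(x) = 4x^3 - 4x^2 - 6x + 5.
Evaluating at x = -3: g(-3) = -121.

-121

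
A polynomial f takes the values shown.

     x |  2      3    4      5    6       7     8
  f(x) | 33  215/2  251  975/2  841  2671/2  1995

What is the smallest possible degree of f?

3

Forward differences of the values at x = 2, 3, 4, 5, 6, 7, 8:
  f  : 33  215/2  251  975/2  841  2671/2  1995
  Δ  : 149/2  287/2  473/2  707/2  989/2  1319/2
  Δ^2: 69  93  117  141  165
  Δ^3: 24  24  24  24
  Δ^4: 0  0  0
  Δ^5: 0  0
  Δ^6: 0
The third differences are constant (24) and nonzero, while all higher differences vanish, so the minimal degree is 3.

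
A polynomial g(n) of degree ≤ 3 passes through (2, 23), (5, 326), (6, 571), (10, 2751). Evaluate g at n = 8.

1385

Write g(n) = an^3 + bn^2 + cn + d. Substituting each data point gives a linear system:
  8a + 4b + 2c + d = 23
  125a + 25b + 5c + d = 326
  216a + 36b + 6c + d = 571
  1000a + 100b + 10c + d = 2751
Solving the system yields a = 3, b = -3, c = 5, d = 1.
So g(n) = 3n^3 - 3n^2 + 5n + 1.
Then g(8) = 1385.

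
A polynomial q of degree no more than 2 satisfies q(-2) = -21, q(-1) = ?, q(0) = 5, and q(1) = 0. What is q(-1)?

The 3 known points determine the degree-2 polynomial uniquely.
Write q(t) = at^2 + bt + c. Substituting each data point gives a linear system:
  4a - 2b + c = -21
  c = 5
  a + b + c = 0
Solving the system yields a = -6, b = 1, c = 5.
So q(t) = -6t² + t + 5.
Then q(-1) = -2.

-2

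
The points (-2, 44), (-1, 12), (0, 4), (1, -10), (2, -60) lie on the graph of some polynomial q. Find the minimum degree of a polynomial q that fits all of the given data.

3

Forward differences of the values at u = -2, -1, 0, 1, 2:
  q  : 44  12  4  -10  -60
  Δ  : -32  -8  -14  -50
  Δ^2: 24  -6  -36
  Δ^3: -30  -30
  Δ^4: 0
The third differences are constant (-30) and nonzero, while all higher differences vanish, so the minimal degree is 3.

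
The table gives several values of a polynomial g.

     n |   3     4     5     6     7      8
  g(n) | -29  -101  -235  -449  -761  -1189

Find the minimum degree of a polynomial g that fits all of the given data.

3

Forward differences of the values at n = 3, 4, 5, 6, 7, 8:
  g  : -29  -101  -235  -449  -761  -1189
  Δ  : -72  -134  -214  -312  -428
  Δ^2: -62  -80  -98  -116
  Δ^3: -18  -18  -18
  Δ^4: 0  0
  Δ^5: 0
The third differences are constant (-18) and nonzero, while all higher differences vanish, so the minimal degree is 3.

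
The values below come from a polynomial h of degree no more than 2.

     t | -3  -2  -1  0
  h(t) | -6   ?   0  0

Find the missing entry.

-2

On equispaced nodes a degree-2 polynomial has vanishing third forward difference, so
  - h(-3) + 3·h(-2) - 3·h(-1) + h(0) = 0.
Substituting the known values and solving for h(-2):
  3·h(-2) = -6
  h(-2) = -2.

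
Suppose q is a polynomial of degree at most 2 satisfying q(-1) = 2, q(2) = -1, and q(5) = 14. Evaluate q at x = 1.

-2

Using the Lagrange interpolation formula with nodes -1, 2, 5:
  L_0(x) = (x - 2)(x - 5) / 18
  L_1(x) = (x + 1)(x - 5) / -9
  L_2(x) = (x + 1)(x - 2) / 18
Then q(x) = 2·L_0(x) - 1·L_1(x) + 14·L_2(x).
Expanding and collecting terms gives q(x) = x² - 2x - 1.
Evaluating at x = 1: q(1) = -2.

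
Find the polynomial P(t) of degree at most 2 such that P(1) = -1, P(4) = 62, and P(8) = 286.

P(t) = 5t^2 - 4t - 2

Write P(t) = at^2 + bt + c. Substituting each data point gives a linear system:
  a + b + c = -1
  16a + 4b + c = 62
  64a + 8b + c = 286
Solving the system yields a = 5, b = -4, c = -2.
So P(t) = 5t² - 4t - 2.
Check: P(1) = -1. ✓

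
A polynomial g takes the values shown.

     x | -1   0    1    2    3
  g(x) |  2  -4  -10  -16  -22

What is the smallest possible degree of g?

1

Forward differences of the values at x = -1, 0, 1, 2, 3:
  g  : 2  -4  -10  -16  -22
  Δ  : -6  -6  -6  -6
  Δ^2: 0  0  0
  Δ^3: 0  0
  Δ^4: 0
The first differences are constant (-6) and nonzero, while all higher differences vanish, so the minimal degree is 1.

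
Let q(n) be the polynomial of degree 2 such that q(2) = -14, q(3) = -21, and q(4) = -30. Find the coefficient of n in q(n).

Write q(n) = an^2 + bn + c. Substituting each data point gives a linear system:
  4a + 2b + c = -14
  9a + 3b + c = -21
  16a + 4b + c = -30
Solving the system yields a = -1, b = -2, c = -6.
So q(n) = -n^2 - 2n - 6.
The coefficient of n is -2.

-2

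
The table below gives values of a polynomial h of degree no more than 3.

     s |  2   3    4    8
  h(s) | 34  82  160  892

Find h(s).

Using the Lagrange interpolation formula with nodes 2, 3, 4, 8:
  L_0(s) = (s - 3)(s - 4)(s - 8) / -12
  L_1(s) = (s - 2)(s - 4)(s - 8) / 5
  L_2(s) = (s - 2)(s - 3)(s - 8) / -8
  L_3(s) = (s - 2)(s - 3)(s - 4) / 120
Then h(s) = 34·L_0(s) + 82·L_1(s) + 160·L_2(s) + 892·L_3(s).
Expanding and collecting terms gives h(s) = s³ + 6s² - s + 4.
Check: h(8) = 892. ✓

h(s) = s^3 + 6s^2 - s + 4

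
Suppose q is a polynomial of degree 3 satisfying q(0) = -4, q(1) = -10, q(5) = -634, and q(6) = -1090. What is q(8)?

Write q(n) = an^3 + bn^2 + cn + d. Substituting each data point gives a linear system:
  d = -4
  a + b + c + d = -10
  125a + 25b + 5c + d = -634
  216a + 36b + 6c + d = -1090
Solving the system yields a = -5, b = 0, c = -1, d = -4.
So q(n) = -5n^3 - n - 4.
Then q(8) = -2572.

-2572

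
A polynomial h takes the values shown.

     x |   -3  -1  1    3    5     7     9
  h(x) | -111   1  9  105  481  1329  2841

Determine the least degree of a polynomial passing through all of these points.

3

Forward differences of the values at x = -3, -1, 1, 3, 5, 7, 9:
  h  : -111  1  9  105  481  1329  2841
  Δ  : 112  8  96  376  848  1512
  Δ^2: -104  88  280  472  664
  Δ^3: 192  192  192  192
  Δ^4: 0  0  0
  Δ^5: 0  0
  Δ^6: 0
The third differences are constant (192) and nonzero, while all higher differences vanish, so the minimal degree is 3.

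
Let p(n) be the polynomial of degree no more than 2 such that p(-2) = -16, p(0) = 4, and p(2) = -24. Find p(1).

-4

Forward differences of the values at n = -2, 0, 2:
  p  : -16  4  -24
  Δ  : 20  -28
  Δ^2: -48
The second differences are constant, confirming degree 2.
Interpolating (Newton forward form) and evaluating at n = 1 gives p(1) = -4.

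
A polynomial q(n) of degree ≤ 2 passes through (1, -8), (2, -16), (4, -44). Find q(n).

q(n) = -2n^2 - 2n - 4

Write q(n) = an^2 + bn + c. Substituting each data point gives a linear system:
  a + b + c = -8
  4a + 2b + c = -16
  16a + 4b + c = -44
Solving the system yields a = -2, b = -2, c = -4.
So q(n) = -2n² - 2n - 4.
Check: q(2) = -16. ✓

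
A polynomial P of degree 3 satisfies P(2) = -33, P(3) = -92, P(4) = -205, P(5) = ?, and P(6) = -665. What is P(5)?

-390

The 4 known points determine the degree-3 polynomial uniquely.
Write P(t) = at^3 + bt^2 + ct + d. Substituting each data point gives a linear system:
  8a + 4b + 2c + d = -33
  27a + 9b + 3c + d = -92
  64a + 16b + 4c + d = -205
  216a + 36b + 6c + d = -665
Solving the system yields a = -3, b = 0, c = -2, d = -5.
So P(t) = -3t^3 - 2t - 5.
Then P(5) = -390.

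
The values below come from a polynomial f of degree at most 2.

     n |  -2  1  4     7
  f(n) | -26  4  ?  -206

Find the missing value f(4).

On equispaced nodes a degree-2 polynomial has vanishing third forward difference, so
  - f(-2) + 3·f(1) - 3·f(4) + f(7) = 0.
Substituting the known values and solving for f(4):
  -3·f(4) = 168
  f(4) = -56.

-56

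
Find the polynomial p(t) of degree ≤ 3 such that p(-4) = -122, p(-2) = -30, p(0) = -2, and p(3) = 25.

Using the Lagrange interpolation formula with nodes -4, -2, 0, 3:
  L_0(t) = (t + 2)t(t - 3) / -56
  L_1(t) = (t + 4)t(t - 3) / 20
  L_2(t) = (t + 4)(t + 2)(t - 3) / -24
  L_3(t) = (t + 4)(t + 2)t / 105
Then p(t) = -122·L_0(t) - 30·L_1(t) - 2·L_2(t) + 25·L_3(t).
Expanding and collecting terms gives p(t) = t^3 - 2t^2 + 6t - 2.
Check: p(0) = -2. ✓

p(t) = t^3 - 2t^2 + 6t - 2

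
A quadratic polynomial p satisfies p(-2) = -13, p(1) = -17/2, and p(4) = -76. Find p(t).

p(t) = -4t^2 - (5/2)t - 2

Write p(t) = at^2 + bt + c. Substituting each data point gives a linear system:
  4a - 2b + c = -13
  a + b + c = -17/2
  16a + 4b + c = -76
Solving the system yields a = -4, b = -5/2, c = -2.
So p(t) = -4t² - (5/2)t - 2.
Check: p(4) = -76. ✓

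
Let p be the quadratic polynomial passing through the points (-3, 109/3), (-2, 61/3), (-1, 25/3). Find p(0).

Forward differences of the values at s = -3, -2, -1:
  p  : 109/3  61/3  25/3
  Δ  : -16  -12
  Δ^2: 4
The second differences are constant, confirming degree 2.
Interpolating (Newton forward form) and evaluating at s = 0 gives p(0) = 1/3.

1/3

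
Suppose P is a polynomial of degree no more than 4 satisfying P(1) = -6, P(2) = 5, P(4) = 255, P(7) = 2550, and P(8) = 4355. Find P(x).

P(x) = x^4 + x^3 - 4x^2 + x - 5

Using the Lagrange interpolation formula with nodes 1, 2, 4, 7, 8:
  L_0(x) = (x - 2)(x - 4)(x - 7)(x - 8) / 126
  L_1(x) = (x - 1)(x - 4)(x - 7)(x - 8) / -60
  L_2(x) = (x - 1)(x - 2)(x - 7)(x - 8) / 72
  L_3(x) = (x - 1)(x - 2)(x - 4)(x - 8) / -90
  L_4(x) = (x - 1)(x - 2)(x - 4)(x - 7) / 168
Then P(x) = -6·L_0(x) + 5·L_1(x) + 255·L_2(x) + 2550·L_3(x) + 4355·L_4(x).
Expanding and collecting terms gives P(x) = x^4 + x^3 - 4x^2 + x - 5.
Check: P(1) = -6. ✓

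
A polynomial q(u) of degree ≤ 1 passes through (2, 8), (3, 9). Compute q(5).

Using the Lagrange interpolation formula with nodes 2, 3:
  L_0(u) = (u - 3) / -1
  L_1(u) = (u - 2) / 1
Then q(u) = 8·L_0(u) + 9·L_1(u).
Expanding and collecting terms gives q(u) = u + 6.
Evaluating at u = 5: q(5) = 11.

11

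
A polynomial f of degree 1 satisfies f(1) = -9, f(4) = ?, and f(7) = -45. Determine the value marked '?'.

The 2 known points determine the degree-1 polynomial uniquely.
Write f(t) = at + b. Substituting each data point gives a linear system:
  a + b = -9
  7a + b = -45
Solving the system yields a = -6, b = -3.
So f(t) = -6t - 3.
Then f(4) = -27.

-27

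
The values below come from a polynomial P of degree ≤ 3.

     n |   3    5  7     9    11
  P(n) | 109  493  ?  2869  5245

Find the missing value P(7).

The 4 known points determine the degree-3 polynomial uniquely.
Write P(n) = an^3 + bn^2 + cn + d. Substituting each data point gives a linear system:
  27a + 9b + 3c + d = 109
  125a + 25b + 5c + d = 493
  729a + 81b + 9c + d = 2869
  1331a + 121b + 11c + d = 5245
Solving the system yields a = 4, b = -1, c = 4, d = -2.
So P(n) = 4n^3 - n^2 + 4n - 2.
Then P(7) = 1349.

1349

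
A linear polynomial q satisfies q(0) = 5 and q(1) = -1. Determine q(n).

q(n) = -6n + 5

Write q(n) = an + b. Substituting each data point gives a linear system:
  b = 5
  a + b = -1
Solving the system yields a = -6, b = 5.
So q(n) = -6n + 5.
Check: q(0) = 5. ✓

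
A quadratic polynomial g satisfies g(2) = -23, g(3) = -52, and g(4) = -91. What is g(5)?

-140

Forward differences of the values at t = 2, 3, 4:
  g  : -23  -52  -91
  Δ  : -29  -39
  Δ^2: -10
The second differences are constant, confirming degree 2.
Interpolating (Newton forward form) and evaluating at t = 5 gives g(5) = -140.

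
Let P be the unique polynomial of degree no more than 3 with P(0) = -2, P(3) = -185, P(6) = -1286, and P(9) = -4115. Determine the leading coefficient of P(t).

Write P(t) = at^3 + bt^2 + ct + d. Substituting each data point gives a linear system:
  d = -2
  27a + 9b + 3c + d = -185
  216a + 36b + 6c + d = -1286
  729a + 81b + 9c + d = -4115
Solving the system yields a = -5, b = -6, c = 2, d = -2.
So P(t) = -5t^3 - 6t^2 + 2t - 2.
The leading coefficient is -5.

-5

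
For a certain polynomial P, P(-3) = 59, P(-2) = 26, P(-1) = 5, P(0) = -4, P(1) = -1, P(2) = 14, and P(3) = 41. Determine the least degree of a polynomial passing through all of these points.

2

Forward differences of the values at x = -3, -2, -1, 0, 1, 2, 3:
  P  : 59  26  5  -4  -1  14  41
  Δ  : -33  -21  -9  3  15  27
  Δ^2: 12  12  12  12  12
  Δ^3: 0  0  0  0
  Δ^4: 0  0  0
  Δ^5: 0  0
  Δ^6: 0
The second differences are constant (12) and nonzero, while all higher differences vanish, so the minimal degree is 2.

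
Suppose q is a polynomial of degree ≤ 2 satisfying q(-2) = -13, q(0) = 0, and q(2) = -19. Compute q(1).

-11/2

Forward differences of the values at n = -2, 0, 2:
  q  : -13  0  -19
  Δ  : 13  -19
  Δ^2: -32
The second differences are constant, confirming degree 2.
Interpolating (Newton forward form) and evaluating at n = 1 gives q(1) = -11/2.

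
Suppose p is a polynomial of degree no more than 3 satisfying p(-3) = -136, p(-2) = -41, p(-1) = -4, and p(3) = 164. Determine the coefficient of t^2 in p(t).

Write p(t) = at^3 + bt^2 + ct + d. Substituting each data point gives a linear system:
  -27a + 9b - 3c + d = -136
  -8a + 4b - 2c + d = -41
  -a + b - c + d = -4
  27a + 9b + 3c + d = 164
Solving the system yields a = 5, b = 1, c = 5, d = 5.
So p(t) = 5t^3 + t^2 + 5t + 5.
The coefficient of t^2 is 1.

1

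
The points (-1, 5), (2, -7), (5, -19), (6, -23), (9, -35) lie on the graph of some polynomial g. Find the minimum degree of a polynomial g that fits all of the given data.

1

Divided differences on the nodes -1, 2, 5, 6, 9:
  order 0: 5  -7  -19  -23  -35
  order 1: -4  -4  -4  -4
  order 2: 0  0  0
  order 3: 0  0
  order 4: 0
The order-1 divided differences are all -4 (nonzero) and every higher order vanishes, so the data lies on a polynomial of degree exactly 1.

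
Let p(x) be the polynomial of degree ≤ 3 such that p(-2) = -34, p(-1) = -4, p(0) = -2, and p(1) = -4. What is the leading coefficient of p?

Write p(x) = ax^3 + bx^2 + cx + d. Substituting each data point gives a linear system:
  -8a + 4b - 2c + d = -34
  -a + b - c + d = -4
  d = -2
  a + b + c + d = -4
Solving the system yields a = 4, b = -2, c = -4, d = -2.
So p(x) = 4x³ - 2x² - 4x - 2.
The leading coefficient is 4.

4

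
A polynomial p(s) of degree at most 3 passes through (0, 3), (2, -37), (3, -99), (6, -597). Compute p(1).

-7

Using the Lagrange interpolation formula with nodes 0, 2, 3, 6:
  L_0(s) = (s - 2)(s - 3)(s - 6) / -36
  L_1(s) = s(s - 3)(s - 6) / 8
  L_2(s) = s(s - 2)(s - 6) / -9
  L_3(s) = s(s - 2)(s - 3) / 72
Then p(s) = 3·L_0(s) - 37·L_1(s) - 99·L_2(s) - 597·L_3(s).
Expanding and collecting terms gives p(s) = -2s^3 - 4s^2 - 4s + 3.
Evaluating at s = 1: p(1) = -7.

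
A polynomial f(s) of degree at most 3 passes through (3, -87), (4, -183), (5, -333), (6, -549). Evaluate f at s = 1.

-9

Write f(s) = as^3 + bs^2 + cs + d. Substituting each data point gives a linear system:
  27a + 9b + 3c + d = -87
  64a + 16b + 4c + d = -183
  125a + 25b + 5c + d = -333
  216a + 36b + 6c + d = -549
Solving the system yields a = -2, b = -3, c = -1, d = -3.
So f(s) = -2s³ - 3s² - s - 3.
Then f(1) = -9.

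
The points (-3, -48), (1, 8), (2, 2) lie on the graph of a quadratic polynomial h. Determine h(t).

Write h(t) = at^2 + bt + c. Substituting each data point gives a linear system:
  9a - 3b + c = -48
  a + b + c = 8
  4a + 2b + c = 2
Solving the system yields a = -4, b = 6, c = 6.
So h(t) = -4t² + 6t + 6.
Check: h(1) = 8. ✓

h(t) = -4t^2 + 6t + 6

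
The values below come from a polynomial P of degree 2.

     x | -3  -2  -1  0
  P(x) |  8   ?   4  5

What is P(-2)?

The 3 known points determine the degree-2 polynomial uniquely.
Write P(x) = ax^2 + bx + c. Substituting each data point gives a linear system:
  9a - 3b + c = 8
  a - b + c = 4
  c = 5
Solving the system yields a = 1, b = 2, c = 5.
So P(x) = x² + 2x + 5.
Then P(-2) = 5.

5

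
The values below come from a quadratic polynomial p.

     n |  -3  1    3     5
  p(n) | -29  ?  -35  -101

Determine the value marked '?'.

-1

The 3 known points determine the degree-2 polynomial uniquely.
Write p(n) = an^2 + bn + c. Substituting each data point gives a linear system:
  9a - 3b + c = -29
  9a + 3b + c = -35
  25a + 5b + c = -101
Solving the system yields a = -4, b = -1, c = 4.
So p(n) = -4n^2 - n + 4.
Then p(1) = -1.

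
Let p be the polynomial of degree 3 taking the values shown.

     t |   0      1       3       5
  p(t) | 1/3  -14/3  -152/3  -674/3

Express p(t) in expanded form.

p(t) = -2t^3 + 2t^2 - 5t + 1/3

Write p(t) = at^3 + bt^2 + ct + d. Substituting each data point gives a linear system:
  d = 1/3
  a + b + c + d = -14/3
  27a + 9b + 3c + d = -152/3
  125a + 25b + 5c + d = -674/3
Solving the system yields a = -2, b = 2, c = -5, d = 1/3.
So p(t) = -2t^3 + 2t^2 - 5t + 1/3.
Check: p(1) = -14/3. ✓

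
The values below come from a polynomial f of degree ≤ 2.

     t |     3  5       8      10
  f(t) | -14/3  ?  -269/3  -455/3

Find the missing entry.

-80/3

The 3 known points determine the degree-2 polynomial uniquely.
Write f(t) = at^2 + bt + c. Substituting each data point gives a linear system:
  9a + 3b + c = -14/3
  64a + 8b + c = -269/3
  100a + 10b + c = -455/3
Solving the system yields a = -2, b = 5, c = -5/3.
So f(t) = -2t² + 5t - 5/3.
Then f(5) = -80/3.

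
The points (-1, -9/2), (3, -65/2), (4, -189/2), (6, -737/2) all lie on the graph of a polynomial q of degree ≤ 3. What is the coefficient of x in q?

5

Write q(x) = ax^3 + bx^2 + cx + d. Substituting each data point gives a linear system:
  -a + b - c + d = -9/2
  27a + 9b + 3c + d = -65/2
  64a + 16b + 4c + d = -189/2
  216a + 36b + 6c + d = -737/2
Solving the system yields a = -2, b = 1, c = 5, d = -5/2.
So q(x) = -2x^3 + x^2 + 5x - 5/2.
The coefficient of x is 5.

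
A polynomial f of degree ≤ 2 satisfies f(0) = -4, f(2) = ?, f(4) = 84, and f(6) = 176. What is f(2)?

24

The 3 known points determine the degree-2 polynomial uniquely.
Write f(x) = ax^2 + bx + c. Substituting each data point gives a linear system:
  c = -4
  16a + 4b + c = 84
  36a + 6b + c = 176
Solving the system yields a = 4, b = 6, c = -4.
So f(x) = 4x² + 6x - 4.
Then f(2) = 24.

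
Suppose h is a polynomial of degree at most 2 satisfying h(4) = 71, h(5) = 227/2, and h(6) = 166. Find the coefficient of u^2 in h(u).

Write h(u) = au^2 + bu + c. Substituting each data point gives a linear system:
  16a + 4b + c = 71
  25a + 5b + c = 227/2
  36a + 6b + c = 166
Solving the system yields a = 5, b = -5/2, c = 1.
So h(u) = 5u² - (5/2)u + 1.
The leading coefficient is 5.

5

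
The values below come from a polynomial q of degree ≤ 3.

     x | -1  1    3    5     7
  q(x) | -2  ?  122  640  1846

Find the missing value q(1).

The 4 known points determine the degree-3 polynomial uniquely.
Write q(x) = ax^3 + bx^2 + cx + d. Substituting each data point gives a linear system:
  -a + b - c + d = -2
  27a + 9b + 3c + d = 122
  125a + 25b + 5c + d = 640
  343a + 49b + 7c + d = 1846
Solving the system yields a = 6, b = -4, c = -3, d = 5.
So q(x) = 6x³ - 4x² - 3x + 5.
Then q(1) = 4.

4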